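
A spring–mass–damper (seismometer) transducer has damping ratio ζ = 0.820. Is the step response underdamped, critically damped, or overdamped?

Since ζ = 0.820 < 1, the system is underdamped.

underdamped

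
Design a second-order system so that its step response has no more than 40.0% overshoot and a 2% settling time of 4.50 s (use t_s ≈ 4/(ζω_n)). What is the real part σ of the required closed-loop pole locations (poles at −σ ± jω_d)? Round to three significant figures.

The settling-time spec alone fixes σ = ζω_n = 4/t_s = 4/4.50 = 0.889.
(Overshoot then fixes ζ = 0.280 and hence ω_d = σ·√(1−ζ²)/ζ = 3.05 rad/s.)

σ ≈ 0.889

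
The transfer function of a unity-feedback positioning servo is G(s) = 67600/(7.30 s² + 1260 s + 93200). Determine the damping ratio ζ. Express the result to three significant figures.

Dividing through by 7.30: denominator becomes s² + 172.6 s + 12770.
So ω_n = √12770 = 113 rad/s and ζ = 172.6/(2·113) = 0.764.

ζ ≈ 0.764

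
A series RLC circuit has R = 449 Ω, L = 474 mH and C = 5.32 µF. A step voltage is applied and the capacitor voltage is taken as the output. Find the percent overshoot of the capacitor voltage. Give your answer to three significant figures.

For a series RLC circuit (capacitor voltage as output), ω_n = 1/√(LC) = 1/√(474 mH · 5.32 µF) = 630 rad/s.
ζ = (R/2)·√(C/L) = (449/2)·√(5.32 µF/474 mH) = 0.752.
%OS = 100·exp(−πζ/√(1−ζ²)) = 2.77%.

%OS ≈ 2.77%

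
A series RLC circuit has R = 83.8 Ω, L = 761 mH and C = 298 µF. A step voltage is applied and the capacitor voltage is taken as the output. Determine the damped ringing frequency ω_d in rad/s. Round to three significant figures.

For a series RLC circuit (capacitor voltage as output), ω_n = 1/√(LC) = 1/√(761 mH · 298 µF) = 66.4 rad/s.
ζ = (R/2)·√(C/L) = (83.8/2)·√(298 µF/761 mH) = 0.829.
The damped frequency ω_d = ω_n√(1−ζ²) = 37.1 rad/s.

ω_d ≈ 37.1 rad/s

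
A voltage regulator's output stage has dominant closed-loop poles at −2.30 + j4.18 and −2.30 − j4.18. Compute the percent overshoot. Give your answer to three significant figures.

%OS ≈ 17.8%

With σ = 2.30, ω_d = 4.18: ω_n = √(σ²+ω_d²) = 4.77 rad/s, ζ = σ/ω_n = 0.482.
Overshoot: exp(−π·0.482/√(1−0.482²)) = 0.178, i.e. 17.8%.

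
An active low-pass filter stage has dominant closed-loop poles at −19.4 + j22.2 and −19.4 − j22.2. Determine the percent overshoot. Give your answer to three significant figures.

%OS ≈ 6.42%

|pole| = ω_n = √(19.4² + 22.2²) = 29.5 rad/s; ζ = cos θ = σ/ω_n = 0.658.
%OS = 100·exp(−πζ/√(1−ζ²)) = 6.42%.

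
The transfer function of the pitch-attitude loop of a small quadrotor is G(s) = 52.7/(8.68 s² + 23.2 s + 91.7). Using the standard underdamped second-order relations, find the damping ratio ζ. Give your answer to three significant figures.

ζ ≈ 0.411

Dividing through by 8.68: denominator becomes s² + 2.673 s + 10.56.
So ω_n = √10.56 = 3.25 rad/s and ζ = 2.673/(2·3.25) = 0.411.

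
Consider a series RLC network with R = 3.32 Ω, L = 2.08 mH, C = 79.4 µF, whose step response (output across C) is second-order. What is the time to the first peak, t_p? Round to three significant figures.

t_p ≈ 0.00135 s

For a series RLC circuit (capacitor voltage as output), ω_n = 1/√(LC) = 1/√(2.08 mH · 79.4 µF) = 2460 rad/s.
ζ = (R/2)·√(C/L) = (3.32/2)·√(79.4 µF/2.08 mH) = 0.324.
ω_d = ω_n√(1−ζ²) = 2330 rad/s. t_p = π/ω_d = 0.00135 s.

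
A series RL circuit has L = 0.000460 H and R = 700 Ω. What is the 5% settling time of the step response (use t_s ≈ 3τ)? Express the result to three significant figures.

τ = L/R = 0.000460/700 = 0.000000657 s.
t_s ≈ 3τ = 0.00000197 s.

t_s ≈ 0.00000197 s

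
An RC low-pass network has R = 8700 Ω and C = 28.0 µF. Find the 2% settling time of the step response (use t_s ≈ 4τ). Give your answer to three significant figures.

τ = RC = 8700 × 28.0 µF = 0.244 s.
t_s ≈ 4τ = 0.974 s.

t_s ≈ 0.974 s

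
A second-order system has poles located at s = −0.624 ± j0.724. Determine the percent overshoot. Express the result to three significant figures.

%OS ≈ 6.67%

|pole| = ω_n = √(0.624² + 0.724²) = 0.956 rad/s; ζ = cos θ = σ/ω_n = 0.653.
%OS = 100 e^{−πζ/√(1−ζ²)} with ζ = 0.653 gives 6.67%.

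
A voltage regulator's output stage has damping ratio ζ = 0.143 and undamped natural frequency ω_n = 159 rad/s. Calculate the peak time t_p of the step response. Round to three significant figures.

t_p ≈ 0.0200 s

The damped frequency is ω_d = ω_n√(1−ζ²) = 159·√(1−0.0204) = 157 rad/s.
Peak time t_p = π/ω_d = π/157 = 0.0200 s.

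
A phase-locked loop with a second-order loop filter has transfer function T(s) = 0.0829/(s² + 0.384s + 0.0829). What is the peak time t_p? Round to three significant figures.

t_p ≈ 14.6 s

Comparing the denominator to s² + 2ζω_n s + ω_n²: ω_n = √0.0829 = 0.288 rad/s, and 2ζω_n = 0.384 so ζ = 0.384/(2·0.288) = 0.667.
ω_d = ω_n√(1−ζ²) = 0.215 rad/s. Then t_p = π/ω_d = 14.6 s.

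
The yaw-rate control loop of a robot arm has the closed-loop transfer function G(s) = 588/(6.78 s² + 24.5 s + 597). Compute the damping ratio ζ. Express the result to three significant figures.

Dividing through by 6.78: denominator becomes s² + 3.614 s + 88.05.
So ω_n = √88.05 = 9.38 rad/s and ζ = 3.614/(2·9.38) = 0.193.

ζ ≈ 0.193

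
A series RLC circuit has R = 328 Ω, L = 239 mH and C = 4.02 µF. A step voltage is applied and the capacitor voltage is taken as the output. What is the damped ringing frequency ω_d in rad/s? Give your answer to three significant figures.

For a series RLC circuit (capacitor voltage as output), ω_n = 1/√(LC) = 1/√(239 mH · 4.02 µF) = 1020 rad/s.
ζ = (R/2)·√(C/L) = (328/2)·√(4.02 µF/239 mH) = 0.673.
ω_d = 1020·√(1 − 0.673²) = 755 rad/s.

ω_d ≈ 755 rad/s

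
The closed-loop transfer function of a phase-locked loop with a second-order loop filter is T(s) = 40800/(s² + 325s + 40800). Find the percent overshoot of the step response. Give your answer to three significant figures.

%OS ≈ 1.42%

Comparing the denominator to s² + 2ζω_n s + ω_n²: ω_n = √40800 = 202 rad/s, and 2ζω_n = 325 so ζ = 325/(2·202) = 0.804.
Overshoot: exp(−π·0.804/√(1−0.804²)) = 0.0142, i.e. 1.42%.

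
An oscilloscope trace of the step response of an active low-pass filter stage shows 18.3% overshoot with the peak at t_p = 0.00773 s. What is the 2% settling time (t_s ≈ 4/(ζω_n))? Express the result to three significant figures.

t_s ≈ 0.0182 s

ζ from %OS: ζ = |ln 0.183|/√(π²+ln²0.183) = 0.476.
t_p = π/ω_d ⇒ ω_d = 406 rad/s; then ω_n = ω_d/√(1−ζ²) = 462 rad/s.
t_s ≈ 4/(ζω_n) = 4/(0.476·462) = 0.0182 s.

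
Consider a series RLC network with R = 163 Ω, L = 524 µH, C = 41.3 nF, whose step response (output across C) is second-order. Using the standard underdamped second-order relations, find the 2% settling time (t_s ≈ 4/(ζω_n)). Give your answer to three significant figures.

For a series RLC circuit (capacitor voltage as output), ω_n = 1/√(LC) = 1/√(524 µH · 41.3 nF) = 215000 rad/s.
ζ = (R/2)·√(C/L) = (163/2)·√(41.3 nF/524 µH) = 0.724.
t_s ≈ 4/(ζω_n) = 0.0000257 s.

t_s ≈ 0.0000257 s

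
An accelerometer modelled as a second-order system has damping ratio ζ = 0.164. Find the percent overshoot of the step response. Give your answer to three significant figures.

For an underdamped second-order system, %OS = 100·exp(−πζ/√(1−ζ²)).
πζ/√(1−ζ²) = π·0.164/√(1−0.0269) = 0.5223, so %OS = 100·e^(−0.5223) = 59.3%.

%OS ≈ 59.3%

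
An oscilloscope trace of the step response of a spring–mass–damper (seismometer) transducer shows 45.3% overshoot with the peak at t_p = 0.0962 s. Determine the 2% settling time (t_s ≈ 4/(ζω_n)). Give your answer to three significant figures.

ζ from %OS: ζ = |ln 0.453|/√(π²+ln²0.453) = 0.244.
t_p = π/ω_d ⇒ ω_d = 32.7 rad/s; then ω_n = ω_d/√(1−ζ²) = 33.7 rad/s.
t_s ≈ 4/(ζω_n) = 4/(0.244·33.7) = 0.486 s.

t_s ≈ 0.486 s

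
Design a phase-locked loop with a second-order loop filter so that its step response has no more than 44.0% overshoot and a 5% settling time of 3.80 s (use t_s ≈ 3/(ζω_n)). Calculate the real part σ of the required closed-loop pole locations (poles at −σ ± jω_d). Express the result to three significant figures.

σ ≈ 0.789

The settling-time spec alone fixes σ = ζω_n = 3/t_s = 3/3.80 = 0.789.
(Overshoot then fixes ζ = 0.253 and hence ω_d = σ·√(1−ζ²)/ζ = 3.02 rad/s.)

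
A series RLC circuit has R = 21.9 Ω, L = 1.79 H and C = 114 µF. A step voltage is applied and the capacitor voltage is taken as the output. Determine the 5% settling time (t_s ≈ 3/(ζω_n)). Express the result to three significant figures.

For a series RLC circuit (capacitor voltage as output), ω_n = 1/√(LC) = 1/√(1.79 H · 114 µF) = 70.0 rad/s.
ζ = (R/2)·√(C/L) = (21.9/2)·√(114 µF/1.79 H) = 0.0874.
t_s ≈ 3/(ζω_n) = 0.490 s.

t_s ≈ 0.490 s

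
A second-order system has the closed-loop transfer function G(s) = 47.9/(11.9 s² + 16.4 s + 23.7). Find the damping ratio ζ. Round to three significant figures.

ζ ≈ 0.488

Dividing through by 11.9: denominator becomes s² + 1.378 s + 1.992.
So ω_n = √1.992 = 1.41 rad/s and ζ = 1.378/(2·1.41) = 0.488.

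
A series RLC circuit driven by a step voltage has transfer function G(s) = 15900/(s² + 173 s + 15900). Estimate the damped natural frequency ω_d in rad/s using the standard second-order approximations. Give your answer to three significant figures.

ω_d ≈ 91.7 rad/s

Comparing the denominator to s² + 2ζω_n s + ω_n²: ω_n = √15900 = 126 rad/s, and 2ζω_n = 173 so ζ = 173/(2·126) = 0.686.
The damped frequency ω_d = ω_n√(1−ζ²) = 91.7 rad/s.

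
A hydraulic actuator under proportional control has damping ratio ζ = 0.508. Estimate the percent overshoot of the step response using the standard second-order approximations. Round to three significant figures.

For an underdamped second-order system, %OS = 100·exp(−πζ/√(1−ζ²)).
πζ/√(1−ζ²) = π·0.508/√(1−0.258) = 1.853, so %OS = 100·e^(−1.853) = 15.7%.

%OS ≈ 15.7%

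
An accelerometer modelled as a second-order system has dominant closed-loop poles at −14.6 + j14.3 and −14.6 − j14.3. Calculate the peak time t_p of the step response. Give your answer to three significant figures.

t_p = π/ω_d with ω_d = 14.3 (the imaginary part), so t_p = 0.220 s.

t_p ≈ 0.220 s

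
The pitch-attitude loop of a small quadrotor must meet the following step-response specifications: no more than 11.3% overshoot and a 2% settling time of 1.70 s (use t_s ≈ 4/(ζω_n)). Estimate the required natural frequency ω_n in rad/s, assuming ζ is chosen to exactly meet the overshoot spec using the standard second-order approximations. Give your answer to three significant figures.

ω_n ≈ 4.13 rad/s

Inverting the overshoot relation: ζ = |ln 0.113|/√(π² + ln²0.113) = 0.570.
Then ω_n = 4/(ζ t_s) = 4/(0.570 × 1.70) = 4.13 rad/s.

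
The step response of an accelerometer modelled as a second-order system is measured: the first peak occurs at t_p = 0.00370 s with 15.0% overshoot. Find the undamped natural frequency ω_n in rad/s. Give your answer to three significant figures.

ω_n ≈ 992 rad/s

The overshoot fixes ζ = −ln(OS)/√(π²+ln²(OS)) = 0.517.
t_p = π/ω_d ⇒ ω_d = 849 rad/s; then ω_n = ω_d/√(1−ζ²) = 992 rad/s.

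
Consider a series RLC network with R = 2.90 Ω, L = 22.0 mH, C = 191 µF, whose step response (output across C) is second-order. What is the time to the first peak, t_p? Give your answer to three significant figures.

t_p ≈ 0.00650 s

For a series RLC circuit (capacitor voltage as output), ω_n = 1/√(LC) = 1/√(22.0 mH · 191 µF) = 488 rad/s.
ζ = (R/2)·√(C/L) = (2.90/2)·√(191 µF/22.0 mH) = 0.135.
The damped frequency ω_d = ω_n√(1−ζ²) = 483 rad/s. t_p = π/ω_d = 0.00650 s.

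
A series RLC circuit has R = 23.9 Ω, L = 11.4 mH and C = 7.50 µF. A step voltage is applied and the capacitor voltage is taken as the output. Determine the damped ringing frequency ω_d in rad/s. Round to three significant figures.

For a series RLC circuit (capacitor voltage as output), ω_n = 1/√(LC) = 1/√(11.4 mH · 7.50 µF) = 3420 rad/s.
ζ = (R/2)·√(C/L) = (23.9/2)·√(7.50 µF/11.4 mH) = 0.307.
ω_d = ω_n√(1−ζ²) = 3260 rad/s.

ω_d ≈ 3260 rad/s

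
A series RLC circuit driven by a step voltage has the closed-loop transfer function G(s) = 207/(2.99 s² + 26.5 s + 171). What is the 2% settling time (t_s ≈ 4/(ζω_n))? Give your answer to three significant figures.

Dividing through by 2.99: denominator becomes s² + 8.863 s + 57.19.
So ω_n = √57.19 = 7.56 rad/s and ζ = 8.863/(2·7.56) = 0.586.
t_s ≈ 4/(ζω_n) = 0.903 s.

t_s ≈ 0.903 s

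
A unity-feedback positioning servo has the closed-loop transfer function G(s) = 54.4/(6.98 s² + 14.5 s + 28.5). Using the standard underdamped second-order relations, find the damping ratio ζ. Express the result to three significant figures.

ζ ≈ 0.514

Dividing through by 6.98: denominator becomes s² + 2.077 s + 4.083.
So ω_n = √4.083 = 2.02 rad/s and ζ = 2.077/(2·2.02) = 0.514.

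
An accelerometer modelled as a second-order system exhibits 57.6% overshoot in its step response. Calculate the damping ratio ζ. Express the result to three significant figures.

ζ ≈ 0.173

ζ = −ln(OS)/√(π² + (ln OS)²). With OS = 0.576, ln OS = −0.5516 and ζ = 0.5516/3.190 = 0.173.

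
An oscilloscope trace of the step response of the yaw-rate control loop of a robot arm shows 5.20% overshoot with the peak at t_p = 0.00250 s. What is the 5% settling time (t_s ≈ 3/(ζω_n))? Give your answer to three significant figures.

ζ from %OS: ζ = |ln 0.0520|/√(π²+ln²0.0520) = 0.685.
From t_p = π/ω_d, ω_d = π/0.00250 = 1260 rad/s, so ω_n = ω_d/√(1−ζ²) = 1730 rad/s.
t_s ≈ 3/(ζω_n) = 3/(0.685·1730) = 0.00254 s.

t_s ≈ 0.00254 s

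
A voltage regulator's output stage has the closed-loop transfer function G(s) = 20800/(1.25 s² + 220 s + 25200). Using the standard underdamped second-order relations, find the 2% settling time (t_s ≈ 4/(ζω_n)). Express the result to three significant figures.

t_s ≈ 0.0455 s

Dividing through by 1.25: denominator becomes s² + 176.0 s + 20160.
So ω_n = √20160 = 142 rad/s and ζ = 176.0/(2·142) = 0.620.
t_s ≈ 4/(ζω_n) = 0.0455 s.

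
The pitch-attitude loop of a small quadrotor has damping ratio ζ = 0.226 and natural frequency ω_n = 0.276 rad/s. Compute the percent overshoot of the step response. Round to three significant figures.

For an underdamped second-order system, %OS = 100·exp(−πζ/√(1−ζ²)).
πζ/√(1−ζ²) = π·0.226/√(1−0.0511) = 0.7289, so %OS = 100·e^(−0.7289) = 48.2%.

%OS ≈ 48.2%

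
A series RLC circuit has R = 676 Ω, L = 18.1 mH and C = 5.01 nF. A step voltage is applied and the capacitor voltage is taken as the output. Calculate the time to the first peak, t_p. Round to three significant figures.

For a series RLC circuit (capacitor voltage as output), ω_n = 1/√(LC) = 1/√(18.1 mH · 5.01 nF) = 105000 rad/s.
ζ = (R/2)·√(C/L) = (676/2)·√(5.01 nF/18.1 mH) = 0.178.
ω_d = ω_n√(1−ζ²) = 103000 rad/s. t_p = π/ω_d = 0.0000304 s.

t_p ≈ 0.0000304 s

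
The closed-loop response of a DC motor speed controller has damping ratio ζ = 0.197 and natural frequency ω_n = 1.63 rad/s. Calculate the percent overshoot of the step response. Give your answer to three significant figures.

%OS ≈ 53.2%

For an underdamped second-order system, %OS = 100·exp(−πζ/√(1−ζ²)).
πζ/√(1−ζ²) = π·0.197/√(1−0.0388) = 0.6313, so %OS = 100·e^(−0.6313) = 53.2%.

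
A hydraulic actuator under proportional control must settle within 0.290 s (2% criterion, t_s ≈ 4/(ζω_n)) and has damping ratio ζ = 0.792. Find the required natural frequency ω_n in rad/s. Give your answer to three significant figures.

ω_n ≈ 17.4 rad/s

Rearranging t_s ≈ 4/(ζω_n) gives ω_n = 4/(ζ·t_s) = 4/(0.792 × 0.290) = 17.4 rad/s.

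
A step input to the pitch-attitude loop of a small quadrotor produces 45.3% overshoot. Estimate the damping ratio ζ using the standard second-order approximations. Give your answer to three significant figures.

ζ ≈ 0.244

ζ = −ln(OS)/√(π² + (ln OS)²). With OS = 0.453, ln OS = −0.7919 and ζ = 0.7919/3.240 = 0.244.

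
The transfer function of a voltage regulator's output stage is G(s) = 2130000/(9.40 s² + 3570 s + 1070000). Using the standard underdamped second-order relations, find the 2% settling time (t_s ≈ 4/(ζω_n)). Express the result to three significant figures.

Dividing through by 9.40: denominator becomes s² + 379.8 s + 113800.
So ω_n = √113800 = 337 rad/s and ζ = 379.8/(2·337) = 0.563.
t_s ≈ 4/(ζω_n) = 0.0211 s.

t_s ≈ 0.0211 s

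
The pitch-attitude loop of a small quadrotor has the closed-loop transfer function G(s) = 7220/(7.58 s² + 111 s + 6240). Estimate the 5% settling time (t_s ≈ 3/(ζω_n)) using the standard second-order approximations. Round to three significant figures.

t_s ≈ 0.410 s

Dividing through by 7.58: denominator becomes s² + 14.64 s + 823.2.
So ω_n = √823.2 = 28.7 rad/s and ζ = 14.64/(2·28.7) = 0.255.
t_s ≈ 3/(ζω_n) = 0.410 s.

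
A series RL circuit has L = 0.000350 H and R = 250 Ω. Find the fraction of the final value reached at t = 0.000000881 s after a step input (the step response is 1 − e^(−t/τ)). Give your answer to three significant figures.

y/y_∞ ≈ 0.467

τ = L/R = 0.000350/250 = 0.00000140 s.
y(t)/y_∞ = 1 − e^(−t/τ) = 1 − e^(−0.000000881/0.00000140) = 1 − e^(−0.629) = 0.467.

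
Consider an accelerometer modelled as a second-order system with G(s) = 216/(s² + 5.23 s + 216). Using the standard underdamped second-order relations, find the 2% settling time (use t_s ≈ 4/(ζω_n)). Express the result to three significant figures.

t_s ≈ 1.53 s

ω_n = √216 = 14.7 rad/s; ζ = 5.23/(2·14.7) = 0.178.
t_s ≈ 4/(ζω_n) = 4/(0.178·14.7) = 1.53 s.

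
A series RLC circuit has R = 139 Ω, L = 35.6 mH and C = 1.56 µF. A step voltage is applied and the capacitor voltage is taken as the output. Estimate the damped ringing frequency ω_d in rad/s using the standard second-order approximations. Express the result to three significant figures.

ω_d ≈ 3770 rad/s

For a series RLC circuit (capacitor voltage as output), ω_n = 1/√(LC) = 1/√(35.6 mH · 1.56 µF) = 4240 rad/s.
ζ = (R/2)·√(C/L) = (139/2)·√(1.56 µF/35.6 mH) = 0.460.
ω_d = ω_n√(1−ζ²) = 3770 rad/s.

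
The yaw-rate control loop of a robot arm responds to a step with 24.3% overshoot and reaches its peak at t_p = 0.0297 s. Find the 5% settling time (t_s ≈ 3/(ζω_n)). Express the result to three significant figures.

t_s ≈ 0.0630 s

From the overshoot, ζ = −ln(OS)/√(π²+ln²(OS)) = 0.411.
t_p = π/ω_d ⇒ ω_d = 106 rad/s; then ω_n = ω_d/√(1−ζ²) = 116 rad/s.
t_s ≈ 3/(ζω_n) = 3/(0.411·116) = 0.0630 s.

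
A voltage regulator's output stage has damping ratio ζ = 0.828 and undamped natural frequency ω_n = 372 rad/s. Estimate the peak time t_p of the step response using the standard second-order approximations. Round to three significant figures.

t_p ≈ 0.0151 s

The damped frequency is ω_d = ω_n√(1−ζ²) = 372·√(1−0.686) = 209 rad/s.
Peak time t_p = π/ω_d = π/209 = 0.0151 s.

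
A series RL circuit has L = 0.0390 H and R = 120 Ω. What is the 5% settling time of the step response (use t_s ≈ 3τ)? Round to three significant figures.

t_s ≈ 0.000975 s

τ = L/R = 0.0390/120 = 0.000325 s.
t_s ≈ 3τ = 0.000975 s.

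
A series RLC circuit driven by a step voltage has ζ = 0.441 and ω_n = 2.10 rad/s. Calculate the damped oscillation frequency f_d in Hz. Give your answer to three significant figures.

f_d ≈ 0.300 Hz

ω_d = ω_n√(1−ζ²) = 2.10·√0.806 = 1.88 rad/s.
f_d = ω_d/(2π) = 0.300 Hz.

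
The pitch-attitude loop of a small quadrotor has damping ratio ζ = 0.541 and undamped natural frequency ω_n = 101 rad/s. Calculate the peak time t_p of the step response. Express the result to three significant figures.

The damped frequency is ω_d = ω_n√(1−ζ²) = 101·√(1−0.293) = 84.9 rad/s.
Peak time t_p = π/ω_d = π/84.9 = 0.0370 s.

t_p ≈ 0.0370 s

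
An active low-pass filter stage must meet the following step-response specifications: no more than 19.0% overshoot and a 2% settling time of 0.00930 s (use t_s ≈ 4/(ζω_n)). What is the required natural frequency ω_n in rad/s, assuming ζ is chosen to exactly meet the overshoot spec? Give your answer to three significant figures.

ω_n ≈ 920 rad/s

ζ = −ln(OS)/√(π² + (ln OS)²). With OS = 0.190, ln OS = −1.661 and ζ = 1.661/3.554 = 0.467.
From t_s ≈ 4/(ζω_n): ω_n = 4/(ζ·t_s) = 4/(0.467·0.00930) = 920 rad/s.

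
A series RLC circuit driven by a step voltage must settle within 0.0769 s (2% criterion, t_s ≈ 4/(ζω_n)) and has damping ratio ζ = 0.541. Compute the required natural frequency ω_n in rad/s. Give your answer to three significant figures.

Rearranging t_s ≈ 4/(ζω_n) gives ω_n = 4/(ζ·t_s) = 4/(0.541 × 0.0769) = 96.1 rad/s.

ω_n ≈ 96.1 rad/s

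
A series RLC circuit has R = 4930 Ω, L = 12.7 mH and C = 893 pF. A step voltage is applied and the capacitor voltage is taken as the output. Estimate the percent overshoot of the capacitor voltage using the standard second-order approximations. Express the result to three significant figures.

For a series RLC circuit (capacitor voltage as output), ω_n = 1/√(LC) = 1/√(12.7 mH · 893 pF) = 297000 rad/s.
ζ = (R/2)·√(C/L) = (4930/2)·√(893 pF/12.7 mH) = 0.654.
Overshoot: exp(−π·0.654/√(1−0.654²)) = 0.0663, i.e. 6.63%.

%OS ≈ 6.63%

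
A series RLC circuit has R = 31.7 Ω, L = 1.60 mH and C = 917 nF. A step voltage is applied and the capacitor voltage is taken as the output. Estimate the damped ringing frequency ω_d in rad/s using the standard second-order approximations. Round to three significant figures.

For a series RLC circuit (capacitor voltage as output), ω_n = 1/√(LC) = 1/√(1.60 mH · 917 nF) = 26100 rad/s.
ζ = (R/2)·√(C/L) = (31.7/2)·√(917 nF/1.60 mH) = 0.379.
ω_d = 26100·√(1 − 0.379²) = 24200 rad/s.

ω_d ≈ 24200 rad/s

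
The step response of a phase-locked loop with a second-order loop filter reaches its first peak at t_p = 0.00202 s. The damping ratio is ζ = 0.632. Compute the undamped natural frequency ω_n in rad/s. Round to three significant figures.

Peak time t_p = π/ω_d, so ω_d = π/t_p = π/0.00202 = 1560 rad/s.
ω_n = ω_d/√(1−ζ²) = 1560/√0.601 = 2010 rad/s.

ω_n ≈ 2010 rad/s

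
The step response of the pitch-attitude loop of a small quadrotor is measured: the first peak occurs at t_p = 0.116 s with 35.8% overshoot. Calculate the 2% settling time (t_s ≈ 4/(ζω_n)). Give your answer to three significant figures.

t_s ≈ 0.452 s

The overshoot fixes ζ = −ln(OS)/√(π²+ln²(OS)) = 0.311.
From t_p = π/ω_d, ω_d = π/0.116 = 27.1 rad/s, so ω_n = ω_d/√(1−ζ²) = 28.5 rad/s.
t_s ≈ 4/(ζω_n) = 4/(0.311·28.5) = 0.452 s.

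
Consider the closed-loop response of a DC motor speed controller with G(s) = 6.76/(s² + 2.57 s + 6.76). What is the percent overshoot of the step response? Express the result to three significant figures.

Matching coefficients with s² + 2ζω_n s + ω_n² gives ω_n² = 6.76 ⇒ ω_n = 2.60 rad/s, and ζ = 2.57/(2ω_n) = 0.494.
%OS = 100 e^{−πζ/√(1−ζ²)} with ζ = 0.494 gives 16.8%.

%OS ≈ 16.8%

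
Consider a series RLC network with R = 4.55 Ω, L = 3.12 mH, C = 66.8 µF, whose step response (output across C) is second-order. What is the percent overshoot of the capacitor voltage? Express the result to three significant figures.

For a series RLC circuit (capacitor voltage as output), ω_n = 1/√(LC) = 1/√(3.12 mH · 66.8 µF) = 2190 rad/s.
ζ = (R/2)·√(C/L) = (4.55/2)·√(66.8 µF/3.12 mH) = 0.333.
%OS = 100 e^{−πζ/√(1−ζ²)} with ζ = 0.333 gives 33.0%.

%OS ≈ 33.0%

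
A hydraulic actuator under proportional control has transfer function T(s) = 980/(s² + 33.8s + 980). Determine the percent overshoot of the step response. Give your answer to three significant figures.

%OS ≈ 13.3%

Matching coefficients with s² + 2ζω_n s + ω_n² gives ω_n² = 980 ⇒ ω_n = 31.3 rad/s, and ζ = 33.8/(2ω_n) = 0.540.
Overshoot: exp(−π·0.540/√(1−0.540²)) = 0.133, i.e. 13.3%.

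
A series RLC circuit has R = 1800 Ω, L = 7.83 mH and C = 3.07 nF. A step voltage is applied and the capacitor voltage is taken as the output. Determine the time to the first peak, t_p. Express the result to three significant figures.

t_p ≈ 0.0000186 s

For a series RLC circuit (capacitor voltage as output), ω_n = 1/√(LC) = 1/√(7.83 mH · 3.07 nF) = 204000 rad/s.
ζ = (R/2)·√(C/L) = (1800/2)·√(3.07 nF/7.83 mH) = 0.564.
ω_d = ω_n√(1−ζ²) = 168000 rad/s. t_p = π/ω_d = 0.0000186 s.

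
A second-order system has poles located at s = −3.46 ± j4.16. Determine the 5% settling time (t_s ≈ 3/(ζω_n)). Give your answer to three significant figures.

t_s ≈ 0.867 s

For poles at −σ ± jω_d, ζω_n = σ = 3.46, so t_s ≈ 3/σ = 0.867 s.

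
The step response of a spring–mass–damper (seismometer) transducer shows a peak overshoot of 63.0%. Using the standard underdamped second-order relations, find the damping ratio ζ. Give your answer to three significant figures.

ζ ≈ 0.146

ζ = −ln(OS)/√(π² + (ln OS)²). With OS = 0.630, ln OS = −0.4620 and ζ = 0.4620/3.175 = 0.146.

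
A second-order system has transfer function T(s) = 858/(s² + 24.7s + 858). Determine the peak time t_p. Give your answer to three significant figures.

Comparing the denominator to s² + 2ζω_n s + ω_n²: ω_n = √858 = 29.3 rad/s, and 2ζω_n = 24.7 so ζ = 24.7/(2·29.3) = 0.422.
ω_d = ω_n√(1−ζ²) = 26.6 rad/s. Then t_p = π/ω_d = 0.118 s.

t_p ≈ 0.118 s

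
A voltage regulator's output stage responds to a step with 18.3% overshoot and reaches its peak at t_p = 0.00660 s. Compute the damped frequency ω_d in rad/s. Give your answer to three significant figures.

ω_d ≈ 476 rad/s

t_p = π/ω_d, so ω_d = π/0.00660 = 476 rad/s.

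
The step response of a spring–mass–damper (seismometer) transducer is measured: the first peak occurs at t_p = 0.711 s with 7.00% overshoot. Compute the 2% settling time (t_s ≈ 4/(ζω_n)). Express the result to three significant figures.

The overshoot fixes ζ = −ln(OS)/√(π²+ln²(OS)) = 0.646.
t_p = π/ω_d ⇒ ω_d = 4.42 rad/s; then ω_n = ω_d/√(1−ζ²) = 5.79 rad/s.
t_s ≈ 4/(ζω_n) = 4/(0.646·5.79) = 1.07 s.

t_s ≈ 1.07 s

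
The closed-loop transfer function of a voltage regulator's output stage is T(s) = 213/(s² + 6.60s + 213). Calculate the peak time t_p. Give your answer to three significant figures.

Comparing the denominator to s² + 2ζω_n s + ω_n²: ω_n = √213 = 14.6 rad/s, and 2ζω_n = 6.60 so ζ = 6.60/(2·14.6) = 0.226.
The damped frequency ω_d = ω_n√(1−ζ²) = 14.2 rad/s. Then t_p = π/ω_d = 0.221 s.

t_p ≈ 0.221 s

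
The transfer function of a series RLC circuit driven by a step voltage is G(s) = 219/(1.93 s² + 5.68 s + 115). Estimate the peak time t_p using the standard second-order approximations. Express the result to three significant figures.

t_p ≈ 0.415 s

Dividing through by 1.93: denominator becomes s² + 2.943 s + 59.59.
So ω_n = √59.59 = 7.72 rad/s and ζ = 2.943/(2·7.72) = 0.191.
ω_d = 7.72·√(1 − 0.191²) = 7.58 rad/s. t_p = π/ω_d = 0.415 s.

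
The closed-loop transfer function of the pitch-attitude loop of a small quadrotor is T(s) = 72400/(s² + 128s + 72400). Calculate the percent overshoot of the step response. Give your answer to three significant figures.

%OS ≈ 46.3%

Comparing the denominator to s² + 2ζω_n s + ω_n²: ω_n = √72400 = 269 rad/s, and 2ζω_n = 128 so ζ = 128/(2·269) = 0.238.
%OS = 100 e^{−πζ/√(1−ζ²)} with ζ = 0.238 gives 46.3%.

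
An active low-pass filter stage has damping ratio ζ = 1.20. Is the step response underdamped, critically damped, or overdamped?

overdamped

Since ζ = 1.20 > 1, the system is overdamped.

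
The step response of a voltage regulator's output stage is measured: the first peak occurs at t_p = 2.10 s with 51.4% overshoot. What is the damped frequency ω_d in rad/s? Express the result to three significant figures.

ω_d ≈ 1.50 rad/s

t_p = π/ω_d, so ω_d = π/2.10 = 1.50 rad/s.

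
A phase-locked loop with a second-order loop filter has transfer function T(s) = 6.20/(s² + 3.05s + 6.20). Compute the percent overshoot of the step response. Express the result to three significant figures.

%OS ≈ 8.77%

Matching coefficients with s² + 2ζω_n s + ω_n² gives ω_n² = 6.20 ⇒ ω_n = 2.49 rad/s, and ζ = 3.05/(2ω_n) = 0.612.
%OS = 100·exp(−πζ/√(1−ζ²)) = 8.77%.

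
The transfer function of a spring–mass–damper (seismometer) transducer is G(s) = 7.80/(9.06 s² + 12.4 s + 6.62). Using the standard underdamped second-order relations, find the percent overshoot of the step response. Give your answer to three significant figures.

Dividing through by 9.06: denominator becomes s² + 1.369 s + 0.7307.
So ω_n = √0.7307 = 0.855 rad/s and ζ = 1.369/(2·0.855) = 0.801.
Overshoot: exp(−π·0.801/√(1−0.801²)) = 0.0150, i.e. 1.50%.

%OS ≈ 1.50%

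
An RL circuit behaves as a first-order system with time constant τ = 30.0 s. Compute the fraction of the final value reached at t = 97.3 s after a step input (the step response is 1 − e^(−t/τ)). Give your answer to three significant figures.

y/y_∞ ≈ 0.961

y(t)/y_∞ = 1 − e^(−t/τ) = 1 − e^(−97.3/30.0) = 1 − e^(−3.24) = 0.961.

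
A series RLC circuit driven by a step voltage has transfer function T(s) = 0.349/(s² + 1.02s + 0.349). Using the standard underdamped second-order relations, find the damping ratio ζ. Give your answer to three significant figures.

Matching coefficients with s² + 2ζω_n s + ω_n² gives ω_n² = 0.349 ⇒ ω_n = 0.591 rad/s, and ζ = 1.02/(2ω_n) = 0.863.

ζ ≈ 0.863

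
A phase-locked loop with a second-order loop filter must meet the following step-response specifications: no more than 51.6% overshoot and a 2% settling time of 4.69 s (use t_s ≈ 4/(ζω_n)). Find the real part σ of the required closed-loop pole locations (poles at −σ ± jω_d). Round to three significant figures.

σ ≈ 0.853

The settling-time spec alone fixes σ = ζω_n = 4/t_s = 4/4.69 = 0.853.
(Overshoot then fixes ζ = 0.206 and hence ω_d = σ·√(1−ζ²)/ζ = 4.05 rad/s.)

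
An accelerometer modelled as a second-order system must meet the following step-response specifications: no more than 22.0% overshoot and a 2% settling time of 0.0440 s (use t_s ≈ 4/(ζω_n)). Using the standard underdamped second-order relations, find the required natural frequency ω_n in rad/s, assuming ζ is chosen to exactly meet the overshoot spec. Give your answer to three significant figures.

ζ = −ln(OS)/√(π² + (ln OS)²). With OS = 0.220, ln OS = −1.514 and ζ = 1.514/3.487 = 0.434.
From t_s ≈ 4/(ζω_n): ω_n = 4/(ζ·t_s) = 4/(0.434·0.0440) = 209 rad/s.

ω_n ≈ 209 rad/s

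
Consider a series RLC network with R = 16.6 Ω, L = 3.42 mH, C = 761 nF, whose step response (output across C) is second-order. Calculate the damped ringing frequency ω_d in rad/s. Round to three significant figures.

For a series RLC circuit (capacitor voltage as output), ω_n = 1/√(LC) = 1/√(3.42 mH · 761 nF) = 19600 rad/s.
ζ = (R/2)·√(C/L) = (16.6/2)·√(761 nF/3.42 mH) = 0.124.
The damped frequency ω_d = ω_n√(1−ζ²) = 19500 rad/s.

ω_d ≈ 19500 rad/s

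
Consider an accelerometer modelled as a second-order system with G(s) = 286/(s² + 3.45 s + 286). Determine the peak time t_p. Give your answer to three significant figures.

ω_n = √286 = 16.9 rad/s; ζ = 3.45/(2·16.9) = 0.102.
ω_d = 16.9·√(1 − 0.102²) = 16.8 rad/s. Then t_p = π/ω_d = 0.187 s.

t_p ≈ 0.187 s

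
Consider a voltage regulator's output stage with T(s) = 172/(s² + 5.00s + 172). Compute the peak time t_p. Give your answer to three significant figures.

t_p ≈ 0.244 s

ω_n = √172 = 13.1 rad/s; ζ = 5.00/(2·13.1) = 0.191.
ω_d = ω_n√(1−ζ²) = 12.9 rad/s. Then t_p = π/ω_d = 0.244 s.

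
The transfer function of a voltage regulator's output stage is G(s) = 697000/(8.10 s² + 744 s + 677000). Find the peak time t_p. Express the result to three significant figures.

Dividing through by 8.10: denominator becomes s² + 91.85 s + 83580.
So ω_n = √83580 = 289 rad/s and ζ = 91.85/(2·289) = 0.159.
ω_d = 289·√(1 − 0.159²) = 285 rad/s. t_p = π/ω_d = 0.0110 s.

t_p ≈ 0.0110 s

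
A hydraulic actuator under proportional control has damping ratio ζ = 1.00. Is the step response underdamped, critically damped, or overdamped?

critically damped

Since ζ = 1, the system is critically damped.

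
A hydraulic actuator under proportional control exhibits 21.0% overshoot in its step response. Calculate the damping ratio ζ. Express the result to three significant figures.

ζ ≈ 0.445

ζ = −ln(OS)/√(π² + (ln OS)²). With OS = 0.210, ln OS = −1.561 and ζ = 1.561/3.508 = 0.445.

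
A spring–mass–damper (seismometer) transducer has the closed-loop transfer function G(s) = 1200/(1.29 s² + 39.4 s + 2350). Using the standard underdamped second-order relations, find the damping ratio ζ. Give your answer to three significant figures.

Dividing through by 1.29: denominator becomes s² + 30.54 s + 1822.
So ω_n = √1822 = 42.7 rad/s and ζ = 30.54/(2·42.7) = 0.358.

ζ ≈ 0.358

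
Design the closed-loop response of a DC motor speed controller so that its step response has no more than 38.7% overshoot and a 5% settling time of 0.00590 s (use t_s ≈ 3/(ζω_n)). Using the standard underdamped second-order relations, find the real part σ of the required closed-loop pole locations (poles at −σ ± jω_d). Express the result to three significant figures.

The settling-time spec alone fixes σ = ζω_n = 3/t_s = 3/0.00590 = 508.
(Overshoot then fixes ζ = 0.289 and hence ω_d = σ·√(1−ζ²)/ζ = 1680 rad/s.)

σ ≈ 508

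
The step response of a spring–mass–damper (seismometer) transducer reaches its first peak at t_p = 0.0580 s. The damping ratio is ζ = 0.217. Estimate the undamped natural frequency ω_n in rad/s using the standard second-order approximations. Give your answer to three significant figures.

Peak time t_p = π/ω_d, so ω_d = π/t_p = π/0.0580 = 54.2 rad/s.
ω_n = ω_d/√(1−ζ²) = 54.2/√0.953 = 55.5 rad/s.

ω_n ≈ 55.5 rad/s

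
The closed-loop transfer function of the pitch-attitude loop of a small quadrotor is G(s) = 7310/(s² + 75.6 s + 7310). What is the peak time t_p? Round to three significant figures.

Comparing the denominator to s² + 2ζω_n s + ω_n²: ω_n = √7310 = 85.5 rad/s, and 2ζω_n = 75.6 so ζ = 75.6/(2·85.5) = 0.442.
ω_d = ω_n√(1−ζ²) = 76.7 rad/s. Then t_p = π/ω_d = 0.0410 s.

t_p ≈ 0.0410 s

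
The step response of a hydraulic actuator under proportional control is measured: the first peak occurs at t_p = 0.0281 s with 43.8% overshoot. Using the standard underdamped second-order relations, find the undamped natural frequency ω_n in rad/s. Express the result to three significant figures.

ω_n ≈ 116 rad/s

From the overshoot, ζ = −ln(OS)/√(π²+ln²(OS)) = 0.254.
t_p = π/ω_d ⇒ ω_d = 112 rad/s; then ω_n = ω_d/√(1−ζ²) = 116 rad/s.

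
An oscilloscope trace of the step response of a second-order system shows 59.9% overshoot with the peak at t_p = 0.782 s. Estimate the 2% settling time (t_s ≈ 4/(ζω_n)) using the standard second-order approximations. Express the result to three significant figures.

ζ from %OS: ζ = |ln 0.599|/√(π²+ln²0.599) = 0.161.
From t_p = π/ω_d, ω_d = π/0.782 = 4.02 rad/s, so ω_n = ω_d/√(1−ζ²) = 4.07 rad/s.
t_s ≈ 4/(ζω_n) = 4/(0.161·4.07) = 6.10 s.

t_s ≈ 6.10 s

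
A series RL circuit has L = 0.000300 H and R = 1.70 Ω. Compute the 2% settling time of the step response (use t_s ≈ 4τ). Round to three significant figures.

t_s ≈ 0.000706 s

τ = L/R = 0.000300/1.70 = 0.000176 s.
t_s ≈ 4τ = 0.000706 s.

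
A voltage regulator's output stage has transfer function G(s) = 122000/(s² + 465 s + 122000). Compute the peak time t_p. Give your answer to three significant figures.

ω_n = √122000 = 349 rad/s; ζ = 465/(2·349) = 0.666.
ω_d = ω_n√(1−ζ²) = 261 rad/s. Then t_p = π/ω_d = 0.0121 s.

t_p ≈ 0.0121 s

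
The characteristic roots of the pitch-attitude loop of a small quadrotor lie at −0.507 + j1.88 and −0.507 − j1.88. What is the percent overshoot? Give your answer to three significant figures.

|pole| = ω_n = √(0.507² + 1.88²) = 1.95 rad/s; ζ = cos θ = σ/ω_n = 0.260.
%OS = 100 e^{−πζ/√(1−ζ²)} with ζ = 0.260 gives 42.9%.

%OS ≈ 42.9%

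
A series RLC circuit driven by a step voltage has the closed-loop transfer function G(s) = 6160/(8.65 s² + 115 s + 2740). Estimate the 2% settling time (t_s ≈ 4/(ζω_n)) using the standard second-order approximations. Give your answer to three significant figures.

Dividing through by 8.65: denominator becomes s² + 13.29 s + 316.8.
So ω_n = √316.8 = 17.8 rad/s and ζ = 13.29/(2·17.8) = 0.373.
t_s ≈ 4/(ζω_n) = 0.602 s.

t_s ≈ 0.602 s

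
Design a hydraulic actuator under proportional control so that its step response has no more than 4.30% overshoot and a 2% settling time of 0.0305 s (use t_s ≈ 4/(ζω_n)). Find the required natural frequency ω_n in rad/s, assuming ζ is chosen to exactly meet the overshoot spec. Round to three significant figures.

Inverting the overshoot relation: ζ = |ln 0.0430|/√(π² + ln²0.0430) = 0.708.
From t_s ≈ 4/(ζω_n): ω_n = 4/(ζ·t_s) = 4/(0.708·0.0305) = 185 rad/s.

ω_n ≈ 185 rad/s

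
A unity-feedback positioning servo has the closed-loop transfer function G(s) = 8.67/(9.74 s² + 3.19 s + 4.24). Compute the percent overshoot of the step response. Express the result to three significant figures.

Dividing through by 9.74: denominator becomes s² + 0.3275 s + 0.4353.
So ω_n = √0.4353 = 0.660 rad/s and ζ = 0.3275/(2·0.660) = 0.248.
Overshoot: exp(−π·0.248/√(1−0.248²)) = 0.447, i.e. 44.7%.

%OS ≈ 44.7%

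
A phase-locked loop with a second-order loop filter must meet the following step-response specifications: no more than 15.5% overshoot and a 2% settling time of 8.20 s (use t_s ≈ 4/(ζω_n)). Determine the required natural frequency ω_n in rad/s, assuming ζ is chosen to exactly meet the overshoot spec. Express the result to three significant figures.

ω_n ≈ 0.956 rad/s

Inverting the overshoot relation: ζ = |ln 0.155|/√(π² + ln²0.155) = 0.510.
Then ω_n = 4/(ζ t_s) = 4/(0.510 × 8.20) = 0.956 rad/s.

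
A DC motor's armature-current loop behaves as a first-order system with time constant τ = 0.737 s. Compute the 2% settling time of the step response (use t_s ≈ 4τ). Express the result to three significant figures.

t_s ≈ 4τ = 2.95 s.

t_s ≈ 2.95 s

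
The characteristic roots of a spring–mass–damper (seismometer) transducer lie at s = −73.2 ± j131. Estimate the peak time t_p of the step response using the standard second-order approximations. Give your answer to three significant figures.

t_p = π/ω_d with ω_d = 131 (the imaginary part), so t_p = 0.0240 s.

t_p ≈ 0.0240 s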